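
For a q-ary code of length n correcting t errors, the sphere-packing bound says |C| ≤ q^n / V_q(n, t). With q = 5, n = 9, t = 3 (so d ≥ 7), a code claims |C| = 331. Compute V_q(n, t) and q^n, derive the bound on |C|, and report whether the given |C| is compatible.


V_q(n, t) = 5989, q^n = 1953125, Hamming bound = 326, |C| = 331 > bound (violated).

Step 1: Compute V_q(n, t) = Σ_{j=0}^3 C(n, j) (q−1)^j.
  j = 0: C(9,0)·(4)^0 = 1·1 = 1.
  j = 1: C(9,1)·(4)^1 = 9·4 = 36.
  j = 2: C(9,2)·(4)^2 = 36·16 = 576.
  j = 3: C(9,3)·(4)^3 = 84·64 = 5376.
  V_q(n, t) = 1 + 36 + 576 + 5376 = 5989.
Step 2: q^n = 5^9 = 1953125.
Step 3: Hamming bound ⌊q^n / V_q(n,t)⌋ = ⌊1953125/5989⌋ = 326.
Step 4: Compare |C| = 331 to 326: violated.
The claimed |C| lies above the Hamming bound, so no 5-ary code of length 9 with d ≥ 7 can have 331 codewords.


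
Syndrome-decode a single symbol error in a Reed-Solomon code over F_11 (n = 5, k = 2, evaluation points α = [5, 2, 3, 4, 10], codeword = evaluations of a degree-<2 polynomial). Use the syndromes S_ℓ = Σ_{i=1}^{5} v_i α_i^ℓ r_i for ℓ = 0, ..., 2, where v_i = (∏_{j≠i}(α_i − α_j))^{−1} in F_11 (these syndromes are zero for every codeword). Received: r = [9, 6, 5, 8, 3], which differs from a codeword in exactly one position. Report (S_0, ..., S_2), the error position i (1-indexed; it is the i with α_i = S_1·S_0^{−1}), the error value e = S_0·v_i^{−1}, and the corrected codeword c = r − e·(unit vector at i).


S = (8, 2, 6), error at position 3, error magnitude e = 9, c = [9, 6, 7, 8, 3].

Step 1: column multipliers v_i = (∏_{j≠i}(α_i − α_j))^{−1} mod 11.
  i = 1 (α = 5): (5−2)(5−3)(5−4)(5−10) = 3·2·1·(−5) = −30 ≡ 3, so v_1 = 3^{−1} = 4 (mod 11).
  i = 2 (α = 2): (2−5)(2−3)(2−4)(2−10) = (−3)·(−1)·(−2)·(−8) = 48 ≡ 4, so v_2 = 4^{−1} = 3 (mod 11).
  i = 3 (α = 3): (3−5)(3−2)(3−4)(3−10) = (−2)·1·(−1)·(−7) = −14 ≡ 8, so v_3 = 8^{−1} = 7 (mod 11).
  i = 4 (α = 4): (4−5)(4−2)(4−3)(4−10) = (−1)·2·1·(−6) = 12 ≡ 1, so v_4 = 1^{−1} = 1 (mod 11).
  i = 5 (α = 10): (10−5)(10−2)(10−3)(10−4) = 5·8·7·6 = 1680 ≡ 8, so v_5 = 8^{−1} = 7 (mod 11).
  v = [4, 3, 7, 1, 7].
Step 2: syndromes of r = [9, 6, 5, 8, 3] (all sums mod 11).
  S_0 = Σ v_i r_i = 4·9 + 3·6 + 7·5 + 1·8 + 7·3 = 118 ≡ 8.
  S_1 = Σ v_i α_i r_i = 4·5·9 + 3·2·6 + 7·3·5 + 1·4·8 + 7·10·3 = 563 ≡ 2.
  α_i^2 mod 11 = [3, 4, 9, 5, 1].
  S_2 = Σ v_i α_i^2 r_i = 4·3·9 + 3·4·6 + 7·9·5 + 1·5·8 + 7·1·3 = 556 ≡ 6.
  S = (8, 2, 6) ≠ 0, so r is not a codeword (an error is present).
Step 3: locate the error. For a single error e at position i, S_ℓ = v_i·e·α_i^ℓ, so α_err = S_1/S_0.
  S_0^{−1} = 8^{−1} = 7 (mod 11), so α_err = 2·7 = 14 ≡ 3 = α_3. Error position i = 3.
  Consistency check: S_2/S_1 = 6·6 = 36 ≡ 3 = α_err ✓ (single-error assumption holds).
Step 4: error magnitude e = S_0/v_3 = S_0·∏_{j≠3}(α_3 − α_j) = 8·8 = 64 ≡ 9 (mod 11).
Step 5: correct position 3: c_3 = r_3 − e = 5 − 9 ≡ 7 (mod 11). Hence c = [9, 6, 7, 8, 3].
  Check: interpolating c through the α_i gives m(x) = 4 + 1·x (degree < 2) with m(α_i) = c_i for every i, so c is indeed a codeword.


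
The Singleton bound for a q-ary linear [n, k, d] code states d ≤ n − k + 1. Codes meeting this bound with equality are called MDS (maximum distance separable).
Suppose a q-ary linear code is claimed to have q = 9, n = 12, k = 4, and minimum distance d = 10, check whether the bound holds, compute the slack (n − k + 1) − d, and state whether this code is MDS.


Singleton RHS = n − k + 1 = 9, slack = -1, bound violated (no such code; not MDS).

Singleton bound: d ≤ n − k + 1.
Here n = 12, k = 4, so n − k + 1 = 9.
Given d = 10, check d ≤ 9: NO.
Slack = (n − k + 1) − d = -1.
The slack is negative: d = 10 exceeds n − k + 1 = 9 by 1, so the Singleton bound is violated and no linear [12, 4, 10]_9 code can exist. In particular it is not MDS (MDS requires d = n − k + 1 exactly).
Description: the claimed parameters are [12, 4, 10]_9; such a code would be impossible (violates the Singleton bound).


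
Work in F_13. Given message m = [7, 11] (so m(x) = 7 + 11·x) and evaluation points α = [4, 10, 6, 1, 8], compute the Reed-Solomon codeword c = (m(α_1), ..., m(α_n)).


c = [12, 0, 8, 5, 4]

Message polynomial: m(x) = 7 + 11·x (mod 13).
For each evaluation point α_i, compute m(α_i) mod 13:
  α_1 = 4: Horner steps 11 → 12, so m(4) = 12.
  α_2 = 10: Horner steps 11 → 0, so m(10) = 0.
  α_3 = 6: Horner steps 11 → 8, so m(6) = 8.
  α_4 = 1: Horner steps 11 → 5, so m(1) = 5.
  α_5 = 8: Horner steps 11 → 4, so m(8) = 4.
Codeword c = [12, 0, 8, 5, 4] ∈ F_13^5.


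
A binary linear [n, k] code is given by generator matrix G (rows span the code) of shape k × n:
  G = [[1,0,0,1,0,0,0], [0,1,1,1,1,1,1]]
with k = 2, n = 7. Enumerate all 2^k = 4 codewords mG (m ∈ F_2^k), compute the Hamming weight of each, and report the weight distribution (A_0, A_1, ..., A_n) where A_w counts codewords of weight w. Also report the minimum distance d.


Weight distribution: A_0 = 1, A_2 = 1, A_6 = 2. Minimum distance d = 2.

Enumerate all 2^2 = 4 messages m ∈ F_2^2.
For each, compute codeword c = mG in F_2^7, then tally its weight.
  m = 00 → c = 0000000, weight = 0.
  m = 10 → c = 1001000, weight = 2.
  m = 01 → c = 0111111, weight = 6.
  m = 11 → c = 1110111, weight = 6.
Tally weights:
  weight 0: 1 codewords.
  weight 2: 1 codewords.
  weight 6: 2 codewords.
Minimum distance d = smallest w > 0 with A_w > 0 = 2.
Sanity: Σ A_w = 4 = 2^2 = 4 ✓.


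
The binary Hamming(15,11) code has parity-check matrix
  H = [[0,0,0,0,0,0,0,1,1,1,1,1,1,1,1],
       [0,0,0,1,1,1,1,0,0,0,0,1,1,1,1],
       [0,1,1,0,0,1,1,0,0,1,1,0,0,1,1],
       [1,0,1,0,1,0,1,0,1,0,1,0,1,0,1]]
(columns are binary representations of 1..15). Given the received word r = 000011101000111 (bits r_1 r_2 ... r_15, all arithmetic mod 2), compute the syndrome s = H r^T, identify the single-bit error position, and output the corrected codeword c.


s = (0, 0, 0, 1)^T, error position = 1, corrected codeword c = 100011101000111

Compute s = H r^T mod 2 one row at a time:
  s_1 = 0 + 1 + 0 + 0 + 0 + 1 + 1 + 1 = 4 ≡ 0 (mod 2).
  s_2 = 0 + 1 + 1 + 1 + 0 + 1 + 1 + 1 = 6 ≡ 0 (mod 2).
  s_3 = 0 + 0 + 1 + 1 + 0 + 0 + 1 + 1 = 4 ≡ 0 (mod 2).
  s_4 = 0 + 0 + 1 + 1 + 1 + 0 + 1 + 1 = 5 ≡ 1 (mod 2).
s = (0, 0, 0, 1)^T — this equals column 1 of H (binary 0001), so error is at position 1.
Correct: flip bit 1 of r = 000011101000111 to get c = 100011101000111.


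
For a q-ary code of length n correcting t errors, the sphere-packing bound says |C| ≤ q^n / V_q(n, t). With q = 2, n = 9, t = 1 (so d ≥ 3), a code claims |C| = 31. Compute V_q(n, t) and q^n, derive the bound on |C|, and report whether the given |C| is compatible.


V_q(n, t) = 10, q^n = 512, Hamming bound = 51, |C| = 31 ≤ bound (satisfied).

Step 1: Compute V_q(n, t) = Σ_{j=0}^1 C(n, j) (q−1)^j.
  j = 0: C(9,0)·(1)^0 = 1·1 = 1.
  j = 1: C(9,1)·(1)^1 = 9·1 = 9.
  V_q(n, t) = 1 + 9 = 10.
Step 2: q^n = 2^9 = 512.
Step 3: Hamming bound ⌊q^n / V_q(n,t)⌋ = ⌊512/10⌋ = 51.
Step 4: Compare |C| = 31 to 51: satisfied.
The claimed |C| lies below the Hamming bound.


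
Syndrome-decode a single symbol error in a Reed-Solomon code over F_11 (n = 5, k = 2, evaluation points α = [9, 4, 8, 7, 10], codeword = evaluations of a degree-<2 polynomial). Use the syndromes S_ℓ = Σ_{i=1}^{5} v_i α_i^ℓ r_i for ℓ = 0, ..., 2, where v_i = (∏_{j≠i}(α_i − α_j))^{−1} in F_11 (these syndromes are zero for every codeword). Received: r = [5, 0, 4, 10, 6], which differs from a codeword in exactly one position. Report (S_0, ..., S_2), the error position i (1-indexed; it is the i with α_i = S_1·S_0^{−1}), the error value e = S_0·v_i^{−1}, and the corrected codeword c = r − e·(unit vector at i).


S = (10, 4, 6), error at position 4, error magnitude e = 7, c = [5, 0, 4, 3, 6].

Step 1: column multipliers v_i = (∏_{j≠i}(α_i − α_j))^{−1} mod 11.
  i = 1 (α = 9): (9−4)(9−8)(9−7)(9−10) = 5·1·2·(−1) = −10 ≡ 1, so v_1 = 1^{−1} = 1 (mod 11).
  i = 2 (α = 4): (4−9)(4−8)(4−7)(4−10) = (−5)·(−4)·(−3)·(−6) = 360 ≡ 8, so v_2 = 8^{−1} = 7 (mod 11).
  i = 3 (α = 8): (8−9)(8−4)(8−7)(8−10) = (−1)·4·1·(−2) = 8 ≡ 8, so v_3 = 8^{−1} = 7 (mod 11).
  i = 4 (α = 7): (7−9)(7−4)(7−8)(7−10) = (−2)·3·(−1)·(−3) = −18 ≡ 4, so v_4 = 4^{−1} = 3 (mod 11).
  i = 5 (α = 10): (10−9)(10−4)(10−8)(10−7) = 1·6·2·3 = 36 ≡ 3, so v_5 = 3^{−1} = 4 (mod 11).
  v = [1, 7, 7, 3, 4].
Step 2: syndromes of r = [5, 0, 4, 10, 6] (all sums mod 11).
  S_0 = Σ v_i r_i = 1·5 + 7·0 + 7·4 + 3·10 + 4·6 = 87 ≡ 10.
  S_1 = Σ v_i α_i r_i = 1·9·5 + 7·4·0 + 7·8·4 + 3·7·10 + 4·10·6 = 719 ≡ 4.
  α_i^2 mod 11 = [4, 5, 9, 5, 1].
  S_2 = Σ v_i α_i^2 r_i = 1·4·5 + 7·5·0 + 7·9·4 + 3·5·10 + 4·1·6 = 446 ≡ 6.
  S = (10, 4, 6) ≠ 0, so r is not a codeword (an error is present).
Step 3: locate the error. For a single error e at position i, S_ℓ = v_i·e·α_i^ℓ, so α_err = S_1/S_0.
  S_0^{−1} = 10^{−1} = 10 (mod 11), so α_err = 4·10 = 40 ≡ 7 = α_4. Error position i = 4.
  Consistency check: S_2/S_1 = 6·3 = 18 ≡ 7 = α_err ✓ (single-error assumption holds).
Step 4: error magnitude e = S_0/v_4 = S_0·∏_{j≠4}(α_4 − α_j) = 10·4 = 40 ≡ 7 (mod 11).
Step 5: correct position 4: c_4 = r_4 − e = 10 − 7 ≡ 3 (mod 11). Hence c = [5, 0, 4, 3, 6].
  Check: interpolating c through the α_i gives m(x) = 7 + 1·x (degree < 2) with m(α_i) = c_i for every i, so c is indeed a codeword.


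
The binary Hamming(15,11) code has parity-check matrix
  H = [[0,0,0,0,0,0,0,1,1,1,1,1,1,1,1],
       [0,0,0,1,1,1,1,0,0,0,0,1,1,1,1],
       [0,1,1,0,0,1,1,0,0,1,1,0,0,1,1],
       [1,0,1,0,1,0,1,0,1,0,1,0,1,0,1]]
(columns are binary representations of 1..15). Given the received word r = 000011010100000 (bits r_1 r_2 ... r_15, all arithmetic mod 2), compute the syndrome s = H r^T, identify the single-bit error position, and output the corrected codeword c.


s = (0, 0, 0, 1)^T, error position = 1, corrected codeword c = 100011010100000

Compute s = H r^T mod 2 one row at a time:
  s_1 = 1 + 0 + 1 + 0 + 0 + 0 + 0 + 0 = 2 ≡ 0 (mod 2).
  s_2 = 0 + 1 + 1 + 0 + 0 + 0 + 0 + 0 = 2 ≡ 0 (mod 2).
  s_3 = 0 + 0 + 1 + 0 + 1 + 0 + 0 + 0 = 2 ≡ 0 (mod 2).
  s_4 = 0 + 0 + 1 + 0 + 0 + 0 + 0 + 0 = 1 ≡ 1 (mod 2).
s = (0, 0, 0, 1)^T — this equals column 1 of H (binary 0001), so error is at position 1.
Correct: flip bit 1 of r = 000011010100000 to get c = 100011010100000.


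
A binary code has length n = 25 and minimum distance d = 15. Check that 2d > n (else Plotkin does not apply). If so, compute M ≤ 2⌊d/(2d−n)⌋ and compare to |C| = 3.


Plotkin bound M ≤ 6; given |C| = 3 ≤ bound (satisfied).

Check applicability: 2d = 30, n = 25.
2d − n = 5 > 0, so Plotkin applies.
Compute d/(2d−n) = 15/5 ≈ 3.0000.
⌊d/(2d−n)⌋ = 3.
Plotkin bound: M ≤ 2·3 = 6.
Given |C| = 3, check: satisfied.
This |C| is below the Plotkin bound.


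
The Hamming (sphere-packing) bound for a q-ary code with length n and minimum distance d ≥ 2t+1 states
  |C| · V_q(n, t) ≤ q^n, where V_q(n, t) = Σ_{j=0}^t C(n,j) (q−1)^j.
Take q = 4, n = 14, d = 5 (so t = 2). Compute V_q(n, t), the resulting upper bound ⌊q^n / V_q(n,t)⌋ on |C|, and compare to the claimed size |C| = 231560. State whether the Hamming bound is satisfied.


V_q(n, t) = 862, q^n = 268435456, Hamming bound = 311410, |C| = 231560 ≤ bound (satisfied).

Step 1: Compute V_q(n, t) = Σ_{j=0}^2 C(n, j) (q−1)^j.
  j = 0: C(14,0)·(3)^0 = 1·1 = 1.
  j = 1: C(14,1)·(3)^1 = 14·3 = 42.
  j = 2: C(14,2)·(3)^2 = 91·9 = 819.
  V_q(n, t) = 1 + 42 + 819 = 862.
Step 2: q^n = 4^14 = 268435456.
Step 3: Hamming bound ⌊q^n / V_q(n,t)⌋ = ⌊268435456/862⌋ = 311410.
Step 4: Compare |C| = 231560 to 311410: satisfied.
The claimed |C| lies below the Hamming bound.


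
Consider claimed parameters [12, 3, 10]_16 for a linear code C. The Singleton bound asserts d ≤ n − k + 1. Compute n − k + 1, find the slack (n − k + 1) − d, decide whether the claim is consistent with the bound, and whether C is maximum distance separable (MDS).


Singleton RHS = n − k + 1 = 10, slack = 0, bound satisfied, MDS.

Singleton bound: d ≤ n − k + 1.
Here n = 12, k = 3, so n − k + 1 = 10.
Given d = 10, check d ≤ 10: YES.
Slack = (n − k + 1) − d = 0.
The code is MDS (slack = 0).
Description: the claimed parameters are [12, 3, 10]_16; such a code would be MDS (meets Singleton bound).


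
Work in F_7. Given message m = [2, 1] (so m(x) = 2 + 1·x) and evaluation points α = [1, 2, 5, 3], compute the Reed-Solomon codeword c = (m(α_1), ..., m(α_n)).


c = [3, 4, 0, 5]

Message polynomial: m(x) = 2 + 1·x (mod 7).
For each evaluation point α_i, compute m(α_i) mod 7:
  α_1 = 1: Horner steps 1 → 3, so m(1) = 3.
  α_2 = 2: Horner steps 1 → 4, so m(2) = 4.
  α_3 = 5: Horner steps 1 → 0, so m(5) = 0.
  α_4 = 3: Horner steps 1 → 5, so m(3) = 5.
Codeword c = [3, 4, 0, 5] ∈ F_7^4.


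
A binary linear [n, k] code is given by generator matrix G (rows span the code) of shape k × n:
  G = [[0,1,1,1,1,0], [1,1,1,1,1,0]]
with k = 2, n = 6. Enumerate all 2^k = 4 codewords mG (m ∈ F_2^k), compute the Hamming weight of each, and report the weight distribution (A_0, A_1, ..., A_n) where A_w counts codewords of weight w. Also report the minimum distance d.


Weight distribution: A_0 = 1, A_1 = 1, A_4 = 1, A_5 = 1. Minimum distance d = 1.

Enumerate all 2^2 = 4 messages m ∈ F_2^2.
For each, compute codeword c = mG in F_2^6, then tally its weight.
  m = 00 → c = 000000, weight = 0.
  m = 10 → c = 011110, weight = 4.
  m = 01 → c = 111110, weight = 5.
  m = 11 → c = 100000, weight = 1.
Tally weights:
  weight 0: 1 codewords.
  weight 1: 1 codewords.
  weight 4: 1 codewords.
  weight 5: 1 codewords.
Minimum distance d = smallest w > 0 with A_w > 0 = 1.
Sanity: Σ A_w = 4 = 2^2 = 4 ✓.


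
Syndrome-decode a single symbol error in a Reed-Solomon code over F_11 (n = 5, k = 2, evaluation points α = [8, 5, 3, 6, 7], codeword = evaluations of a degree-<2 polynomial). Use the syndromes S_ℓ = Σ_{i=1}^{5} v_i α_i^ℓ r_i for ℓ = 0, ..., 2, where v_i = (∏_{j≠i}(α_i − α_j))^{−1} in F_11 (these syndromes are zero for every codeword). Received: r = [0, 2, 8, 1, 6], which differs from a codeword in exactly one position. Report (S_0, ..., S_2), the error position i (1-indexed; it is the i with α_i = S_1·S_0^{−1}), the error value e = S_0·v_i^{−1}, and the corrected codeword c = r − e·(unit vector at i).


S = (5, 3, 4), error at position 2, error magnitude e = 6, c = [0, 7, 8, 1, 6].

Step 1: column multipliers v_i = (∏_{j≠i}(α_i − α_j))^{−1} mod 11.
  i = 1 (α = 8): (8−5)(8−3)(8−6)(8−7) = 3·5·2·1 = 30 ≡ 8, so v_1 = 8^{−1} = 7 (mod 11).
  i = 2 (α = 5): (5−8)(5−3)(5−6)(5−7) = (−3)·2·(−1)·(−2) = −12 ≡ 10, so v_2 = 10^{−1} = 10 (mod 11).
  i = 3 (α = 3): (3−8)(3−5)(3−6)(3−7) = (−5)·(−2)·(−3)·(−4) = 120 ≡ 10, so v_3 = 10^{−1} = 10 (mod 11).
  i = 4 (α = 6): (6−8)(6−5)(6−3)(6−7) = (−2)·1·3·(−1) = 6 ≡ 6, so v_4 = 6^{−1} = 2 (mod 11).
  i = 5 (α = 7): (7−8)(7−5)(7−3)(7−6) = (−1)·2·4·1 = −8 ≡ 3, so v_5 = 3^{−1} = 4 (mod 11).
  v = [7, 10, 10, 2, 4].
Step 2: syndromes of r = [0, 2, 8, 1, 6] (all sums mod 11).
  S_0 = Σ v_i r_i = 7·0 + 10·2 + 10·8 + 2·1 + 4·6 = 126 ≡ 5.
  S_1 = Σ v_i α_i r_i = 7·8·0 + 10·5·2 + 10·3·8 + 2·6·1 + 4·7·6 = 520 ≡ 3.
  α_i^2 mod 11 = [9, 3, 9, 3, 5].
  S_2 = Σ v_i α_i^2 r_i = 7·9·0 + 10·3·2 + 10·9·8 + 2·3·1 + 4·5·6 = 906 ≡ 4.
  S = (5, 3, 4) ≠ 0, so r is not a codeword (an error is present).
Step 3: locate the error. For a single error e at position i, S_ℓ = v_i·e·α_i^ℓ, so α_err = S_1/S_0.
  S_0^{−1} = 5^{−1} = 9 (mod 11), so α_err = 3·9 = 27 ≡ 5 = α_2. Error position i = 2.
  Consistency check: S_2/S_1 = 4·4 = 16 ≡ 5 = α_err ✓ (single-error assumption holds).
Step 4: error magnitude e = S_0/v_2 = S_0·∏_{j≠2}(α_2 − α_j) = 5·10 = 50 ≡ 6 (mod 11).
Step 5: correct position 2: c_2 = r_2 − e = 2 − 6 ≡ 7 (mod 11). Hence c = [0, 7, 8, 1, 6].
  Check: interpolating c through the α_i gives m(x) = 4 + 5·x (degree < 2) with m(α_i) = c_i for every i, so c is indeed a codeword.


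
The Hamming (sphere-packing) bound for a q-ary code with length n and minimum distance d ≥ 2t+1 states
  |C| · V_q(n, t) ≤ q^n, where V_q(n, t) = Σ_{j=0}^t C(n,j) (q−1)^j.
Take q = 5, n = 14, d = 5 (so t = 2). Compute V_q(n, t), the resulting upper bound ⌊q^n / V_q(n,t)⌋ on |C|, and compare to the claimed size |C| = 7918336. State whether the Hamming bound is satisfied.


V_q(n, t) = 1513, q^n = 6103515625, Hamming bound = 4034048, |C| = 7918336 > bound (violated).

Step 1: Compute V_q(n, t) = Σ_{j=0}^2 C(n, j) (q−1)^j.
  j = 0: C(14,0)·(4)^0 = 1·1 = 1.
  j = 1: C(14,1)·(4)^1 = 14·4 = 56.
  j = 2: C(14,2)·(4)^2 = 91·16 = 1456.
  V_q(n, t) = 1 + 56 + 1456 = 1513.
Step 2: q^n = 5^14 = 6103515625.
Step 3: Hamming bound ⌊q^n / V_q(n,t)⌋ = ⌊6103515625/1513⌋ = 4034048.
Step 4: Compare |C| = 7918336 to 4034048: violated.
The claimed |C| lies above the Hamming bound, so no 5-ary code of length 14 with d ≥ 5 can have 7918336 codewords.


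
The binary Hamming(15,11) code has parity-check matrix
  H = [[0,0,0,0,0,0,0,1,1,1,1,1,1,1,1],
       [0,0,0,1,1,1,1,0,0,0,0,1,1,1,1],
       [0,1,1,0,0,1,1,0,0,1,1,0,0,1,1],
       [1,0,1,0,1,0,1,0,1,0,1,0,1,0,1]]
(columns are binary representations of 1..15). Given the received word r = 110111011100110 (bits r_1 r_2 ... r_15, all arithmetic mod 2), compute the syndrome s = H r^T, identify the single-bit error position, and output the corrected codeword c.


s = (1, 1, 0, 0)^T, error position = 12, corrected codeword c = 110111011101110

Compute s = H r^T mod 2 one row at a time:
  s_1 = 1 + 1 + 1 + 0 + 0 + 1 + 1 + 0 = 5 ≡ 1 (mod 2).
  s_2 = 1 + 1 + 1 + 0 + 0 + 1 + 1 + 0 = 5 ≡ 1 (mod 2).
  s_3 = 1 + 0 + 1 + 0 + 1 + 0 + 1 + 0 = 4 ≡ 0 (mod 2).
  s_4 = 1 + 0 + 1 + 0 + 1 + 0 + 1 + 0 = 4 ≡ 0 (mod 2).
s = (1, 1, 0, 0)^T — this equals column 12 of H (binary 1100), so error is at position 12.
Correct: flip bit 12 of r = 110111011100110 to get c = 110111011101110.


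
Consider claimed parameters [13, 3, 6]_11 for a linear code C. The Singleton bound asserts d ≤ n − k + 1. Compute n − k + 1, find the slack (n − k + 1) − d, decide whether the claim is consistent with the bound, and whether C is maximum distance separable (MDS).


Singleton RHS = n − k + 1 = 11, slack = 5, bound satisfied, not MDS.

Singleton bound: d ≤ n − k + 1.
Here n = 13, k = 3, so n − k + 1 = 11.
Given d = 6, check d ≤ 11: YES.
Slack = (n − k + 1) − d = 5.
The code is NOT MDS (slack = 5 > 0).
Description: the claimed parameters are [13, 3, 6]_11; such a code would be non-MDS.


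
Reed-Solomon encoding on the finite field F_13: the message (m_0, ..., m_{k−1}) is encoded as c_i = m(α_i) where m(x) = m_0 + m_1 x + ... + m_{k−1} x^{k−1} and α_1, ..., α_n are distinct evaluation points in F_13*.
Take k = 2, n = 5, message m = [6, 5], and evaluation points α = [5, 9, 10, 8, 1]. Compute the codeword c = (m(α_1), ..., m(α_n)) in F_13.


c = [5, 12, 4, 7, 11]

Message polynomial: m(x) = 6 + 5·x (mod 13).
For each evaluation point α_i, compute m(α_i) mod 13:
  α_1 = 5: Horner steps 5 → 5, so m(5) = 5.
  α_2 = 9: Horner steps 5 → 12, so m(9) = 12.
  α_3 = 10: Horner steps 5 → 4, so m(10) = 4.
  α_4 = 8: Horner steps 5 → 7, so m(8) = 7.
  α_5 = 1: Horner steps 5 → 11, so m(1) = 11.
Codeword c = [5, 12, 4, 7, 11] ∈ F_13^5.


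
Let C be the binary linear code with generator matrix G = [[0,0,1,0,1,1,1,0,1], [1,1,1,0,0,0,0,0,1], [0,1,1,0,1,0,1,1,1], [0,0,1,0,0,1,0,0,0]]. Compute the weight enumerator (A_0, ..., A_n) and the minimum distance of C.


Weight distribution: A_0 = 1, A_2 = 1, A_3 = 4, A_4 = 3, A_5 = 4, A_6 = 3. Minimum distance d = 2.

Enumerate all 2^4 = 16 messages m ∈ F_2^4.
For each, compute codeword c = mG in F_2^9, then tally its weight.
  m = 0000 → c = 000000000, weight = 0.
  m = 1000 → c = 001011101, weight = 5.
  m = 0100 → c = 111000001, weight = 4.
  m = 1100 → c = 110011100, weight = 5.
  m = 0010 → c = 011010111, weight = 6.
  m = 1010 → c = 010001010, weight = 3.
  m = 0110 → c = 100010110, weight = 4.
  m = 1110 → c = 101001011, weight = 5.
  m = 0001 → c = 001001000, weight = 2.
  m = 1001 → c = 000010101, weight = 3.
  m = 0101 → c = 110001001, weight = 4.
  m = 1101 → c = 111010100, weight = 5.
  m = 0011 → c = 010011111, weight = 6.
  m = 1011 → c = 011000010, weight = 3.
  m = 0111 → c = 101011110, weight = 6.
  m = 1111 → c = 100000011, weight = 3.
Tally weights:
  weight 0: 1 codewords.
  weight 2: 1 codewords.
  weight 3: 4 codewords.
  weight 4: 3 codewords.
  weight 5: 4 codewords.
  weight 6: 3 codewords.
Minimum distance d = smallest w > 0 with A_w > 0 = 2.
Sanity: Σ A_w = 16 = 2^4 = 16 ✓.


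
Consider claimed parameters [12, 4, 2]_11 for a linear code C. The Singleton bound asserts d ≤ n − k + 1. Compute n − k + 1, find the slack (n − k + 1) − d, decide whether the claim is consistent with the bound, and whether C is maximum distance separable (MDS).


Singleton RHS = n − k + 1 = 9, slack = 7, bound satisfied, not MDS.

Singleton bound: d ≤ n − k + 1.
Here n = 12, k = 4, so n − k + 1 = 9.
Given d = 2, check d ≤ 9: YES.
Slack = (n − k + 1) − d = 7.
The code is NOT MDS (slack = 7 > 0).
Description: the claimed parameters are [12, 4, 2]_11; such a code would be non-MDS.


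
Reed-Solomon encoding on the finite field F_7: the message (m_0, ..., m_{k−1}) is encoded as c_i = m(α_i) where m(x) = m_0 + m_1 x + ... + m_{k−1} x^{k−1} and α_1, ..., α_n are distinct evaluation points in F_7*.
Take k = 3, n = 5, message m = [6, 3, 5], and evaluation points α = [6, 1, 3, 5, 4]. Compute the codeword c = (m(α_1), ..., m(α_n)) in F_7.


c = [1, 0, 4, 6, 0]

Message polynomial: m(x) = 6 + 3·x + 5·x^2 (mod 7).
For each evaluation point α_i, compute m(α_i) mod 7:
  α_1 = 6: Horner steps 5 → 5 → 1, so m(6) = 1.
  α_2 = 1: Horner steps 5 → 1 → 0, so m(1) = 0.
  α_3 = 3: Horner steps 5 → 4 → 4, so m(3) = 4.
  α_4 = 5: Horner steps 5 → 0 → 6, so m(5) = 6.
  α_5 = 4: Horner steps 5 → 2 → 0, so m(4) = 0.
Codeword c = [1, 0, 4, 6, 0] ∈ F_7^5.


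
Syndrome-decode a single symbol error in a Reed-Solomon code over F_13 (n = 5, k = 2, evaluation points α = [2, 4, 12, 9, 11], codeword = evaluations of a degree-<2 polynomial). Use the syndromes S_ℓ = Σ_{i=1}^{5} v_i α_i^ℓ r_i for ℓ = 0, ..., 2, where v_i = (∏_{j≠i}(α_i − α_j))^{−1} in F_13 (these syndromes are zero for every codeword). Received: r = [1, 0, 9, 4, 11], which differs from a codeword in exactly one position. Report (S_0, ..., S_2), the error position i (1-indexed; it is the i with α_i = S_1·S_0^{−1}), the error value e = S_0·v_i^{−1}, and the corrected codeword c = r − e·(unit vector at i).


S = (2, 9, 8), error at position 5, error magnitude e = 8, c = [1, 0, 9, 4, 3].

Step 1: column multipliers v_i = (∏_{j≠i}(α_i − α_j))^{−1} mod 13.
  i = 1 (α = 2): (2−4)(2−12)(2−9)(2−11) = (−2)·(−10)·(−7)·(−9) = 1260 ≡ 12, so v_1 = 12^{−1} = 12 (mod 13).
  i = 2 (α = 4): (4−2)(4−12)(4−9)(4−11) = 2·(−8)·(−5)·(−7) = −560 ≡ 12, so v_2 = 12^{−1} = 12 (mod 13).
  i = 3 (α = 12): (12−2)(12−4)(12−9)(12−11) = 10·8·3·1 = 240 ≡ 6, so v_3 = 6^{−1} = 11 (mod 13).
  i = 4 (α = 9): (9−2)(9−4)(9−12)(9−11) = 7·5·(−3)·(−2) = 210 ≡ 2, so v_4 = 2^{−1} = 7 (mod 13).
  i = 5 (α = 11): (11−2)(11−4)(11−12)(11−9) = 9·7·(−1)·2 = −126 ≡ 4, so v_5 = 4^{−1} = 10 (mod 13).
  v = [12, 12, 11, 7, 10].
Step 2: syndromes of r = [1, 0, 9, 4, 11] (all sums mod 13).
  S_0 = Σ v_i r_i = 12·1 + 12·0 + 11·9 + 7·4 + 10·11 = 249 ≡ 2.
  S_1 = Σ v_i α_i r_i = 12·2·1 + 12·4·0 + 11·12·9 + 7·9·4 + 10·11·11 = 2674 ≡ 9.
  α_i^2 mod 13 = [4, 3, 1, 3, 4].
  S_2 = Σ v_i α_i^2 r_i = 12·4·1 + 12·3·0 + 11·1·9 + 7·3·4 + 10·4·11 = 671 ≡ 8.
  S = (2, 9, 8) ≠ 0, so r is not a codeword (an error is present).
Step 3: locate the error. For a single error e at position i, S_ℓ = v_i·e·α_i^ℓ, so α_err = S_1/S_0.
  S_0^{−1} = 2^{−1} = 7 (mod 13), so α_err = 9·7 = 63 ≡ 11 = α_5. Error position i = 5.
  Consistency check: S_2/S_1 = 8·3 = 24 ≡ 11 = α_err ✓ (single-error assumption holds).
Step 4: error magnitude e = S_0/v_5 = S_0·∏_{j≠5}(α_5 − α_j) = 2·4 = 8 ≡ 8 (mod 13).
Step 5: correct position 5: c_5 = r_5 − e = 11 − 8 ≡ 3 (mod 13). Hence c = [1, 0, 9, 4, 3].
  Check: interpolating c through the α_i gives m(x) = 2 + 6·x (degree < 2) with m(α_i) = c_i for every i, so c is indeed a codeword.


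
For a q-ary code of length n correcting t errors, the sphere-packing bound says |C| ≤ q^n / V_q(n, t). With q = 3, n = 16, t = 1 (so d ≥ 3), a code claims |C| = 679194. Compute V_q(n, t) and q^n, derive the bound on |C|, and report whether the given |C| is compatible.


V_q(n, t) = 33, q^n = 43046721, Hamming bound = 1304446, |C| = 679194 ≤ bound (satisfied).

Step 1: Compute V_q(n, t) = Σ_{j=0}^1 C(n, j) (q−1)^j.
  j = 0: C(16,0)·(2)^0 = 1·1 = 1.
  j = 1: C(16,1)·(2)^1 = 16·2 = 32.
  V_q(n, t) = 1 + 32 = 33.
Step 2: q^n = 3^16 = 43046721.
Step 3: Hamming bound ⌊q^n / V_q(n,t)⌋ = ⌊43046721/33⌋ = 1304446.
Step 4: Compare |C| = 679194 to 1304446: satisfied.
The claimed |C| lies below the Hamming bound.


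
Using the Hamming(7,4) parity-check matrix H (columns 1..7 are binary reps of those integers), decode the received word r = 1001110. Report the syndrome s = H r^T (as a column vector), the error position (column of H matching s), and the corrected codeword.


s = (1, 1, 0)^T, error position = 6, corrected codeword c = 1001100

Compute s = H r^T mod 2 one row at a time:
  s_1 = 1 + 1 + 1 + 0 = 3 ≡ 1 (mod 2).
  s_2 = 0 + 0 + 1 + 0 = 1 ≡ 1 (mod 2).
  s_3 = 1 + 0 + 1 + 0 = 2 ≡ 0 (mod 2).
s = (1, 1, 0)^T — this equals column 6 of H (binary 110), so error is at position 6.
Correct: flip bit 6 of r = 1001110 to get c = 1001100.


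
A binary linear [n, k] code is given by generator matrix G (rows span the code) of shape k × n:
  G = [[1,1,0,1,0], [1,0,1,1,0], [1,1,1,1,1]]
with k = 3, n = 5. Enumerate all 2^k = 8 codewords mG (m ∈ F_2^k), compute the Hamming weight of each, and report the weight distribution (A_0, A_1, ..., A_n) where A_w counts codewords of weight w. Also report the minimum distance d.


Weight distribution: A_0 = 1, A_2 = 3, A_3 = 3, A_5 = 1. Minimum distance d = 2.

Enumerate all 2^3 = 8 messages m ∈ F_2^3.
For each, compute codeword c = mG in F_2^5, then tally its weight.
  m = 000 → c = 00000, weight = 0.
  m = 100 → c = 11010, weight = 3.
  m = 010 → c = 10110, weight = 3.
  m = 110 → c = 01100, weight = 2.
  m = 001 → c = 11111, weight = 5.
  m = 101 → c = 00101, weight = 2.
  m = 011 → c = 01001, weight = 2.
  m = 111 → c = 10011, weight = 3.
Tally weights:
  weight 0: 1 codewords.
  weight 2: 3 codewords.
  weight 3: 3 codewords.
  weight 5: 1 codewords.
Minimum distance d = smallest w > 0 with A_w > 0 = 2.
Sanity: Σ A_w = 8 = 2^3 = 8 ✓.


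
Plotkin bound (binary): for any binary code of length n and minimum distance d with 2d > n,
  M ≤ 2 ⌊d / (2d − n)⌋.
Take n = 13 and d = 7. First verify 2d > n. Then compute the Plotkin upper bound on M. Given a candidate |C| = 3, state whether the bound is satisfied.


Plotkin bound M ≤ 14; given |C| = 3 ≤ bound (satisfied).

Check applicability: 2d = 14, n = 13.
2d − n = 1 > 0, so Plotkin applies.
Compute d/(2d−n) = 7/1 ≈ 7.0000.
⌊d/(2d−n)⌋ = 7.
Plotkin bound: M ≤ 2·7 = 14.
Given |C| = 3, check: satisfied.
This |C| is below the Plotkin bound.


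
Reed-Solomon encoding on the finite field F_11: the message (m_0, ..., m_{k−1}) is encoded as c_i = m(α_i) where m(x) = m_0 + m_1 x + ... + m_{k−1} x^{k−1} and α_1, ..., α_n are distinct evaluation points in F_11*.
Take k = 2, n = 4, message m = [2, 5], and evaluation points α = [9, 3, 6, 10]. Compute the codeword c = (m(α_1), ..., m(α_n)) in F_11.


c = [3, 6, 10, 8]

Message polynomial: m(x) = 2 + 5·x (mod 11).
For each evaluation point α_i, compute m(α_i) mod 11:
  α_1 = 9: Horner steps 5 → 3, so m(9) = 3.
  α_2 = 3: Horner steps 5 → 6, so m(3) = 6.
  α_3 = 6: Horner steps 5 → 10, so m(6) = 10.
  α_4 = 10: Horner steps 5 → 8, so m(10) = 8.
Codeword c = [3, 6, 10, 8] ∈ F_11^4.


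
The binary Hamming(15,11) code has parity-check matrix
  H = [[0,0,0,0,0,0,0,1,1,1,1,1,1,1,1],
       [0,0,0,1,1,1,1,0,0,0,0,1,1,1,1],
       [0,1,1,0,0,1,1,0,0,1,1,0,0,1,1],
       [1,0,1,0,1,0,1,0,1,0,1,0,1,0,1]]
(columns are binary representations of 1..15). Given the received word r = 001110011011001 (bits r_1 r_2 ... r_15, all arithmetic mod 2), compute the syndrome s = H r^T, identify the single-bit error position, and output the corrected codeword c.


s = (1, 0, 1, 1)^T, error position = 11, corrected codeword c = 001110011001001

Compute s = H r^T mod 2 one row at a time:
  s_1 = 1 + 1 + 0 + 1 + 1 + 0 + 0 + 1 = 5 ≡ 1 (mod 2).
  s_2 = 1 + 1 + 0 + 0 + 1 + 0 + 0 + 1 = 4 ≡ 0 (mod 2).
  s_3 = 0 + 1 + 0 + 0 + 0 + 1 + 0 + 1 = 3 ≡ 1 (mod 2).
  s_4 = 0 + 1 + 1 + 0 + 1 + 1 + 0 + 1 = 5 ≡ 1 (mod 2).
s = (1, 0, 1, 1)^T — this equals column 11 of H (binary 1011), so error is at position 11.
Correct: flip bit 11 of r = 001110011011001 to get c = 001110011001001.


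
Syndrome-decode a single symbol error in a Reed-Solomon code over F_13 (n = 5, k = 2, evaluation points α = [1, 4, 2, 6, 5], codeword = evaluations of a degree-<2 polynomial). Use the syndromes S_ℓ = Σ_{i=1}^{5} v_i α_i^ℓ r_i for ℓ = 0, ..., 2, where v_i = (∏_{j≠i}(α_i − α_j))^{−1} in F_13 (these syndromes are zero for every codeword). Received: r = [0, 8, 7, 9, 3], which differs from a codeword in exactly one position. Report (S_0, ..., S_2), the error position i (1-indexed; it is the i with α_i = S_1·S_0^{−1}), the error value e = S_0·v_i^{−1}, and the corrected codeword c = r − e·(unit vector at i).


S = (1, 5, 12), error at position 5, error magnitude e = 1, c = [0, 8, 7, 9, 2].

Step 1: column multipliers v_i = (∏_{j≠i}(α_i − α_j))^{−1} mod 13.
  i = 1 (α = 1): (1−4)(1−2)(1−6)(1−5) = (−3)·(−1)·(−5)·(−4) = 60 ≡ 8, so v_1 = 8^{−1} = 5 (mod 13).
  i = 2 (α = 4): (4−1)(4−2)(4−6)(4−5) = 3·2·(−2)·(−1) = 12 ≡ 12, so v_2 = 12^{−1} = 12 (mod 13).
  i = 3 (α = 2): (2−1)(2−4)(2−6)(2−5) = 1·(−2)·(−4)·(−3) = −24 ≡ 2, so v_3 = 2^{−1} = 7 (mod 13).
  i = 4 (α = 6): (6−1)(6−4)(6−2)(6−5) = 5·2·4·1 = 40 ≡ 1, so v_4 = 1^{−1} = 1 (mod 13).
  i = 5 (α = 5): (5−1)(5−4)(5−2)(5−6) = 4·1·3·(−1) = −12 ≡ 1, so v_5 = 1^{−1} = 1 (mod 13).
  v = [5, 12, 7, 1, 1].
Step 2: syndromes of r = [0, 8, 7, 9, 3] (all sums mod 13).
  S_0 = Σ v_i r_i = 5·0 + 12·8 + 7·7 + 1·9 + 1·3 = 157 ≡ 1.
  S_1 = Σ v_i α_i r_i = 5·1·0 + 12·4·8 + 7·2·7 + 1·6·9 + 1·5·3 = 551 ≡ 5.
  α_i^2 mod 13 = [1, 3, 4, 10, 12].
  S_2 = Σ v_i α_i^2 r_i = 5·1·0 + 12·3·8 + 7·4·7 + 1·10·9 + 1·12·3 = 610 ≡ 12.
  S = (1, 5, 12) ≠ 0, so r is not a codeword (an error is present).
Step 3: locate the error. For a single error e at position i, S_ℓ = v_i·e·α_i^ℓ, so α_err = S_1/S_0.
  S_0^{−1} = 1^{−1} = 1 (mod 13), so α_err = 5·1 = 5 ≡ 5 = α_5. Error position i = 5.
  Consistency check: S_2/S_1 = 12·8 = 96 ≡ 5 = α_err ✓ (single-error assumption holds).
Step 4: error magnitude e = S_0/v_5 = S_0·∏_{j≠5}(α_5 − α_j) = 1·1 = 1 ≡ 1 (mod 13).
Step 5: correct position 5: c_5 = r_5 − e = 3 − 1 ≡ 2 (mod 13). Hence c = [0, 8, 7, 9, 2].
  Check: interpolating c through the α_i gives m(x) = 6 + 7·x (degree < 2) with m(α_i) = c_i for every i, so c is indeed a codeword.


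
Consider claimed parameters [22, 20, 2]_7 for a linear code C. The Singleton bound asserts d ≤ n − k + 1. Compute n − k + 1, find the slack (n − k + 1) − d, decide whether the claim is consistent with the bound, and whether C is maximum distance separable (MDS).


Singleton RHS = n − k + 1 = 3, slack = 1, bound satisfied, not MDS.

Singleton bound: d ≤ n − k + 1.
Here n = 22, k = 20, so n − k + 1 = 3.
Given d = 2, check d ≤ 3: YES.
Slack = (n − k + 1) − d = 1.
The code is NOT MDS (slack = 1 > 0).
Description: the claimed parameters are [22, 20, 2]_7; such a code would be non-MDS.


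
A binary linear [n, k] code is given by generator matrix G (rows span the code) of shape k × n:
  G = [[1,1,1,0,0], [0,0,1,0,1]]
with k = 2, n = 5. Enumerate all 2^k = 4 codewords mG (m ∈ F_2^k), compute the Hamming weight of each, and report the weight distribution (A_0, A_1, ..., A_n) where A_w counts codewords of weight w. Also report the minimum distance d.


Weight distribution: A_0 = 1, A_2 = 1, A_3 = 2. Minimum distance d = 2.

Enumerate all 2^2 = 4 messages m ∈ F_2^2.
For each, compute codeword c = mG in F_2^5, then tally its weight.
  m = 00 → c = 00000, weight = 0.
  m = 10 → c = 11100, weight = 3.
  m = 01 → c = 00101, weight = 2.
  m = 11 → c = 11001, weight = 3.
Tally weights:
  weight 0: 1 codewords.
  weight 2: 1 codewords.
  weight 3: 2 codewords.
Minimum distance d = smallest w > 0 with A_w > 0 = 2.
Sanity: Σ A_w = 4 = 2^2 = 4 ✓.


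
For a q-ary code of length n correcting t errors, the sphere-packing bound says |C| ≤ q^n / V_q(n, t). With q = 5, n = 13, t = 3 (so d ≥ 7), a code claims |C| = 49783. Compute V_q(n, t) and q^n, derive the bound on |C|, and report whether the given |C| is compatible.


V_q(n, t) = 19605, q^n = 1220703125, Hamming bound = 62264, |C| = 49783 ≤ bound (satisfied).

Step 1: Compute V_q(n, t) = Σ_{j=0}^3 C(n, j) (q−1)^j.
  j = 0: C(13,0)·(4)^0 = 1·1 = 1.
  j = 1: C(13,1)·(4)^1 = 13·4 = 52.
  j = 2: C(13,2)·(4)^2 = 78·16 = 1248.
  j = 3: C(13,3)·(4)^3 = 286·64 = 18304.
  V_q(n, t) = 1 + 52 + 1248 + 18304 = 19605.
Step 2: q^n = 5^13 = 1220703125.
Step 3: Hamming bound ⌊q^n / V_q(n,t)⌋ = ⌊1220703125/19605⌋ = 62264.
Step 4: Compare |C| = 49783 to 62264: satisfied.
The claimed |C| lies below the Hamming bound.


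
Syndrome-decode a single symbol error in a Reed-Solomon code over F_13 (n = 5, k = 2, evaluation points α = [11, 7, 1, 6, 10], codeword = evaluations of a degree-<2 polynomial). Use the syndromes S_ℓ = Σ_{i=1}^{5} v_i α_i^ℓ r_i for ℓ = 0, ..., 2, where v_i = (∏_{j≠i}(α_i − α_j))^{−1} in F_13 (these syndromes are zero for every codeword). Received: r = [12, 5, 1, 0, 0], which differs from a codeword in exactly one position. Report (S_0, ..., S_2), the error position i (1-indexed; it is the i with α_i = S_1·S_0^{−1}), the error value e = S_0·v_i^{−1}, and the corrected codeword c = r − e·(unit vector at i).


S = (5, 11, 6), error at position 5, error magnitude e = 6, c = [12, 5, 1, 0, 7].

Step 1: column multipliers v_i = (∏_{j≠i}(α_i − α_j))^{−1} mod 13.
  i = 1 (α = 11): (11−7)(11−1)(11−6)(11−10) = 4·10·5·1 = 200 ≡ 5, so v_1 = 5^{−1} = 8 (mod 13).
  i = 2 (α = 7): (7−11)(7−1)(7−6)(7−10) = (−4)·6·1·(−3) = 72 ≡ 7, so v_2 = 7^{−1} = 2 (mod 13).
  i = 3 (α = 1): (1−11)(1−7)(1−6)(1−10) = (−10)·(−6)·(−5)·(−9) = 2700 ≡ 9, so v_3 = 9^{−1} = 3 (mod 13).
  i = 4 (α = 6): (6−11)(6−7)(6−1)(6−10) = (−5)·(−1)·5·(−4) = −100 ≡ 4, so v_4 = 4^{−1} = 10 (mod 13).
  i = 5 (α = 10): (10−11)(10−7)(10−1)(10−6) = (−1)·3·9·4 = −108 ≡ 9, so v_5 = 9^{−1} = 3 (mod 13).
  v = [8, 2, 3, 10, 3].
Step 2: syndromes of r = [12, 5, 1, 0, 0] (all sums mod 13).
  S_0 = Σ v_i r_i = 8·12 + 2·5 + 3·1 + 10·0 + 3·0 = 109 ≡ 5.
  S_1 = Σ v_i α_i r_i = 8·11·12 + 2·7·5 + 3·1·1 + 10·6·0 + 3·10·0 = 1129 ≡ 11.
  α_i^2 mod 13 = [4, 10, 1, 10, 9].
  S_2 = Σ v_i α_i^2 r_i = 8·4·12 + 2·10·5 + 3·1·1 + 10·10·0 + 3·9·0 = 487 ≡ 6.
  S = (5, 11, 6) ≠ 0, so r is not a codeword (an error is present).
Step 3: locate the error. For a single error e at position i, S_ℓ = v_i·e·α_i^ℓ, so α_err = S_1/S_0.
  S_0^{−1} = 5^{−1} = 8 (mod 13), so α_err = 11·8 = 88 ≡ 10 = α_5. Error position i = 5.
  Consistency check: S_2/S_1 = 6·6 = 36 ≡ 10 = α_err ✓ (single-error assumption holds).
Step 4: error magnitude e = S_0/v_5 = S_0·∏_{j≠5}(α_5 − α_j) = 5·9 = 45 ≡ 6 (mod 13).
Step 5: correct position 5: c_5 = r_5 − e = 0 − 6 ≡ 7 (mod 13). Hence c = [12, 5, 1, 0, 7].
  Check: interpolating c through the α_i gives m(x) = 9 + 5·x (degree < 2) with m(α_i) = c_i for every i, so c is indeed a codeword.


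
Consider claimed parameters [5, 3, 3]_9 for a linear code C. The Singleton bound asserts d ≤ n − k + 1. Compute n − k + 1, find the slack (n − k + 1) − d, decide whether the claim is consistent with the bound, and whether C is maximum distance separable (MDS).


Singleton RHS = n − k + 1 = 3, slack = 0, bound satisfied, MDS.

Singleton bound: d ≤ n − k + 1.
Here n = 5, k = 3, so n − k + 1 = 3.
Given d = 3, check d ≤ 3: YES.
Slack = (n − k + 1) − d = 0.
The code is MDS (slack = 0).
Description: the claimed parameters are [5, 3, 3]_9; such a code would be MDS (meets Singleton bound).


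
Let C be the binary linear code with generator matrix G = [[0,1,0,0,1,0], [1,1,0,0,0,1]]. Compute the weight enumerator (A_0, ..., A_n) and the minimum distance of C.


Weight distribution: A_0 = 1, A_2 = 1, A_3 = 2. Minimum distance d = 2.

Enumerate all 2^2 = 4 messages m ∈ F_2^2.
For each, compute codeword c = mG in F_2^6, then tally its weight.
  m = 00 → c = 000000, weight = 0.
  m = 10 → c = 010010, weight = 2.
  m = 01 → c = 110001, weight = 3.
  m = 11 → c = 100011, weight = 3.
Tally weights:
  weight 0: 1 codewords.
  weight 2: 1 codewords.
  weight 3: 2 codewords.
Minimum distance d = smallest w > 0 with A_w > 0 = 2.
Sanity: Σ A_w = 4 = 2^2 = 4 ✓.


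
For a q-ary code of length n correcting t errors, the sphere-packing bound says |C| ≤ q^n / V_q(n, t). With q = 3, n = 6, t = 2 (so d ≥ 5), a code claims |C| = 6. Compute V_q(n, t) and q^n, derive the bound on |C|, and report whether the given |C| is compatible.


V_q(n, t) = 73, q^n = 729, Hamming bound = 9, |C| = 6 ≤ bound (satisfied).

Step 1: Compute V_q(n, t) = Σ_{j=0}^2 C(n, j) (q−1)^j.
  j = 0: C(6,0)·(2)^0 = 1·1 = 1.
  j = 1: C(6,1)·(2)^1 = 6·2 = 12.
  j = 2: C(6,2)·(2)^2 = 15·4 = 60.
  V_q(n, t) = 1 + 12 + 60 = 73.
Step 2: q^n = 3^6 = 729.
Step 3: Hamming bound ⌊q^n / V_q(n,t)⌋ = ⌊729/73⌋ = 9.
Step 4: Compare |C| = 6 to 9: satisfied.
The claimed |C| lies below the Hamming bound.


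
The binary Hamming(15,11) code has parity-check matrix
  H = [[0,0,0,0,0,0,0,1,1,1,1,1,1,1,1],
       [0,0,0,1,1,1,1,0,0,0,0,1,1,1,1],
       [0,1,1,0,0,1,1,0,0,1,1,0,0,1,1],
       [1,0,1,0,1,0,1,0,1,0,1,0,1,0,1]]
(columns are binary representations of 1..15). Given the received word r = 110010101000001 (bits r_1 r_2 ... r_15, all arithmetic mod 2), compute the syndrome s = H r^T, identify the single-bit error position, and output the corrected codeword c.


s = (0, 1, 1, 1)^T, error position = 7, corrected codeword c = 110010001000001

Compute s = H r^T mod 2 one row at a time:
  s_1 = 0 + 1 + 0 + 0 + 0 + 0 + 0 + 1 = 2 ≡ 0 (mod 2).
  s_2 = 0 + 1 + 0 + 1 + 0 + 0 + 0 + 1 = 3 ≡ 1 (mod 2).
  s_3 = 1 + 0 + 0 + 1 + 0 + 0 + 0 + 1 = 3 ≡ 1 (mod 2).
  s_4 = 1 + 0 + 1 + 1 + 1 + 0 + 0 + 1 = 5 ≡ 1 (mod 2).
s = (0, 1, 1, 1)^T — this equals column 7 of H (binary 0111), so error is at position 7.
Correct: flip bit 7 of r = 110010101000001 to get c = 110010001000001.


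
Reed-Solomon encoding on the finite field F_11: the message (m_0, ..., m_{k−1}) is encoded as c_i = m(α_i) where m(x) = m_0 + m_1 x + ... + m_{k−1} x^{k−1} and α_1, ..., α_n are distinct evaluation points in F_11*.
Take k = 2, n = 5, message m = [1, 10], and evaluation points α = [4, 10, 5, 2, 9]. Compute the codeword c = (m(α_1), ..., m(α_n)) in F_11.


c = [8, 2, 7, 10, 3]

Message polynomial: m(x) = 1 + 10·x (mod 11).
For each evaluation point α_i, compute m(α_i) mod 11:
  α_1 = 4: Horner steps 10 → 8, so m(4) = 8.
  α_2 = 10: Horner steps 10 → 2, so m(10) = 2.
  α_3 = 5: Horner steps 10 → 7, so m(5) = 7.
  α_4 = 2: Horner steps 10 → 10, so m(2) = 10.
  α_5 = 9: Horner steps 10 → 3, so m(9) = 3.
Codeword c = [8, 2, 7, 10, 3] ∈ F_11^5.
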